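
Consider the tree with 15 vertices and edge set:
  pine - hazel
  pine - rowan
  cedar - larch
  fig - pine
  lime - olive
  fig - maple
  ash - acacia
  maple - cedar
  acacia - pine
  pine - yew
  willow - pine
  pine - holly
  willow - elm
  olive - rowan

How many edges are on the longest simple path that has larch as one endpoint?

Distances from larch peak at 7, attained at lime.
larch-cedar-maple-fig-pine-rowan-olive-lime

7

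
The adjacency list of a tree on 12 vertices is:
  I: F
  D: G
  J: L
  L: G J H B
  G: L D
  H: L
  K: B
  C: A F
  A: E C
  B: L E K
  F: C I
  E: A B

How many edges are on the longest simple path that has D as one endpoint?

8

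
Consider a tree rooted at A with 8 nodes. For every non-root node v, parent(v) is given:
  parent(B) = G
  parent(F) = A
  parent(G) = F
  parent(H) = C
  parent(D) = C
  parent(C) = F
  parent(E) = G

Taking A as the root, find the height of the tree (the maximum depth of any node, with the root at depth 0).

3

The longest root-to-leaf path is A-F-G-B (3 edges).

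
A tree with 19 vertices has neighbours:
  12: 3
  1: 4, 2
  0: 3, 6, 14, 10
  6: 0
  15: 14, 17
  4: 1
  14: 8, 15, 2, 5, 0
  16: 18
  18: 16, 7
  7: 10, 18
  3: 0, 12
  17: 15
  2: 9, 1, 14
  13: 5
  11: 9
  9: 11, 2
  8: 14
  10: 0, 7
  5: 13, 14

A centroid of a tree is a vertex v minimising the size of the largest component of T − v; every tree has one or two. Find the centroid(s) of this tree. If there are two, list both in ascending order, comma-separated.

Delete 14: the remaining components have sizes 8, 5, 2, 2, 1. Max 8 ≤ 9, so 14 is a centroid.
Every other node leaves some component of size > 9, so the centroid is unique.

14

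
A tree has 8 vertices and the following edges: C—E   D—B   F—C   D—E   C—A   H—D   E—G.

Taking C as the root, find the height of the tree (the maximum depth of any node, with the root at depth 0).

3

H sits deepest: C – E – D – H — 3 edges from the root.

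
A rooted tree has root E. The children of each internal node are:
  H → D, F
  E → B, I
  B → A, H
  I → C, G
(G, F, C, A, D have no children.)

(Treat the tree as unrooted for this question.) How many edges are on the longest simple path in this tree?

Starting from D, a farthest node is G at distance 5.
One longest path: D–H–B–E–I–G.
So the diameter is 5.

5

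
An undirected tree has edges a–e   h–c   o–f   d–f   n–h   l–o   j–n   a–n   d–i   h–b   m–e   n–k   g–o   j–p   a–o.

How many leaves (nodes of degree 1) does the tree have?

Degree-1 nodes: b, c, g, i, k, l, m, p — 8 of them.

8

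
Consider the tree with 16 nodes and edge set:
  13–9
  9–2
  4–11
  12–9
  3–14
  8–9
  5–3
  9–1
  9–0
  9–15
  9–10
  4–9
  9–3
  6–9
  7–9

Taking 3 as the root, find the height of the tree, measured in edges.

3

The longest root-to-leaf path is 3 → 9 → 4 → 11 (3 edges).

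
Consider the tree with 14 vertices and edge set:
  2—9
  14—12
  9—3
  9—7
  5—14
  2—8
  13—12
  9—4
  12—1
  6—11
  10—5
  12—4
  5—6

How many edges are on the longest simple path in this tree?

BFS from 8 reaches 11 last, at distance 8; BFS from 11 confirms no node is farther.
Path: 8 - 2 - 9 - 4 - 12 - 14 - 5 - 6 - 11.

8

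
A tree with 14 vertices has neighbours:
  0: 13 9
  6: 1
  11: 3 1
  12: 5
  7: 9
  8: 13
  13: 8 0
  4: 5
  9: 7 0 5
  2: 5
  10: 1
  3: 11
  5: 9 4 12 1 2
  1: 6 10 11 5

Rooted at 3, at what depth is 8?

7

Path from 3 to 8: 3 → 11 → 1 → 5 → 9 → 0 → 13 → 8, which has 7 edges.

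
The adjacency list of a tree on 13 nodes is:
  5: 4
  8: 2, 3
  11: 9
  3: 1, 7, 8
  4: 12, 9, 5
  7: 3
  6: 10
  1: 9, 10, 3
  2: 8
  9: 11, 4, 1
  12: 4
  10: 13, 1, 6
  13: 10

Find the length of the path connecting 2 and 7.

3

Walking from 2: 2 – 8 – 3 – 7. Length 3.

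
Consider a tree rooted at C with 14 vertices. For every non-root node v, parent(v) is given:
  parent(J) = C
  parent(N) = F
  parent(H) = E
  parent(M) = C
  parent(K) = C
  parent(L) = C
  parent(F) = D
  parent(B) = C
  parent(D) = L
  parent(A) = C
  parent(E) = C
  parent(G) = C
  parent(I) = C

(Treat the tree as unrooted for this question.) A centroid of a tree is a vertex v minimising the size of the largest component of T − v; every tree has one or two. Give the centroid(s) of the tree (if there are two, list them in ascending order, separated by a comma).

Delete C: the remaining components have sizes 4, 2, 1, 1, 1, 1, 1, 1, 1. Max 4 ≤ 7, so C is a centroid.
No neighbour of C does as well, so C is the unique centroid.

C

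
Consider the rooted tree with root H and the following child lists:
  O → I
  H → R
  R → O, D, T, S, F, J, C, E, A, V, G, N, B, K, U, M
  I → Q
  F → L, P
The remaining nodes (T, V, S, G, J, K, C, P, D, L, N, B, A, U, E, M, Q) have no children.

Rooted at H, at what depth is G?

2

Path from H to G: H – R – G, which has 2 edges.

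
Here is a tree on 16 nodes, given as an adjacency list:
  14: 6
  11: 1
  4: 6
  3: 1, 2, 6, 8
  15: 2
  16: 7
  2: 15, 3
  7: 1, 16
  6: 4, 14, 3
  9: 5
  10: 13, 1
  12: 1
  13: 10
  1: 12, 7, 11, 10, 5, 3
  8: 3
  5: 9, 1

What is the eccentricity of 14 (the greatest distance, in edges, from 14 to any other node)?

The node farthest from 14 is 13 (16, 9 also at distance 5), via 14-6-3-1-10-13 — 5 edges.

5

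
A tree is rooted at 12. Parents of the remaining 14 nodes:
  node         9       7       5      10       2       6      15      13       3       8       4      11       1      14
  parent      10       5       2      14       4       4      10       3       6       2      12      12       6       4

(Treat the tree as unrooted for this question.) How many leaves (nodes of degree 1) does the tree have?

The leaves are 1, 7, 8, 9, 11, 13, 15.
That is 7 leaves.

7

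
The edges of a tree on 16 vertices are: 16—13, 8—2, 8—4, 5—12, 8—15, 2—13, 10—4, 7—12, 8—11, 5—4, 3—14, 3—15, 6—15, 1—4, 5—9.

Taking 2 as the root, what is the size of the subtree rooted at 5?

5's subtree: {5, 12, 9, 7}, size 4.

4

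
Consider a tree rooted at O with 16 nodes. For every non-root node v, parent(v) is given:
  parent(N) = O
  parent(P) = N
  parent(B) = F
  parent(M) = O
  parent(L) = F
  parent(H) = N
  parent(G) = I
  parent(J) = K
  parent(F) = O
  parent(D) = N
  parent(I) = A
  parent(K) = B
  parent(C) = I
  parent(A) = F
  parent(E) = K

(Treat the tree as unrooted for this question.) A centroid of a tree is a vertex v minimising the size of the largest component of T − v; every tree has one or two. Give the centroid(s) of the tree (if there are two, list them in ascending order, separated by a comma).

F

Removing F splits the tree into components of sizes 6, 4, 4, 1; the largest is 6 ≤ ⌊16/2⌋ = 8.
Every other node leaves some component of size > 8, so the centroid is unique.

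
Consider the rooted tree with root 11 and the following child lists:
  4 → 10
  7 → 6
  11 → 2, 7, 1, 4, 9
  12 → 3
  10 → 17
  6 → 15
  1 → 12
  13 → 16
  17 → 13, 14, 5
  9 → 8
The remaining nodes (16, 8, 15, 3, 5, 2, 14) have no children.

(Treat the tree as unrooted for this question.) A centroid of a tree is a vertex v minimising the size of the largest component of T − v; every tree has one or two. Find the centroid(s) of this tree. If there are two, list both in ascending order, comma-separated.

11

Removing 11 splits the tree into components of sizes 7, 3, 3, 2, 1; the largest is 7 ≤ ⌊17/2⌋ = 8.
Every other node leaves some component of size > 8, so the centroid is unique.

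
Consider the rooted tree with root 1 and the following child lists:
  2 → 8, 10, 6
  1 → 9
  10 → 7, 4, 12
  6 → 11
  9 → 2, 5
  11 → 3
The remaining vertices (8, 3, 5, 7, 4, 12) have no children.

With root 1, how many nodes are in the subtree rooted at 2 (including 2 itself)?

9

The subtree rooted at 2 contains: 2, 8, 10, 6, 7, 12, 4, 11, 3 — 9 nodes.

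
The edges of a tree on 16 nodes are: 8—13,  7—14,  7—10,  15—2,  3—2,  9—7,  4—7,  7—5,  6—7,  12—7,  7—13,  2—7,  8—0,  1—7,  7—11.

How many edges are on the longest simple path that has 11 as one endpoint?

Distances from 11 peak at 4, attained at 0.
11-7-13-8-0

4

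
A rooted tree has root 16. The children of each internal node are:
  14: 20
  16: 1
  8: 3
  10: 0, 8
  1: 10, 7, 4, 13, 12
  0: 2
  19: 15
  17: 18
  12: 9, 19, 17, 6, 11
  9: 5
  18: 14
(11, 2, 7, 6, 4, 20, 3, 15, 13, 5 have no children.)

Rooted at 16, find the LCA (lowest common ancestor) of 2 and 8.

2's ancestor chain is 2, 0, 10, 1, 16 and 8's is 8, 10, 1, 16; they first meet at 10.

10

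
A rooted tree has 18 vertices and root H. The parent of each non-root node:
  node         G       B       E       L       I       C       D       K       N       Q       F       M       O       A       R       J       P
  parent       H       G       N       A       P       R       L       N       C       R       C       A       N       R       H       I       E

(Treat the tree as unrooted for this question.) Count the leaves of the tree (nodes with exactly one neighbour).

8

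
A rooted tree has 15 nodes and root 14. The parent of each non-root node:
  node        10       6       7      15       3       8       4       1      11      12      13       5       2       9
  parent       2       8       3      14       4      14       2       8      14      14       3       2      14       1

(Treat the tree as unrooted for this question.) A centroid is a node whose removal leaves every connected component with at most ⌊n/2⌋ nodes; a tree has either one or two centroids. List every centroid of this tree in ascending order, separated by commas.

Delete 14: the remaining components have sizes 7, 4, 1, 1, 1. Max 7 ≤ 7, so 14 is a centroid.
Every other node leaves some component of size > 7, so the centroid is unique.

14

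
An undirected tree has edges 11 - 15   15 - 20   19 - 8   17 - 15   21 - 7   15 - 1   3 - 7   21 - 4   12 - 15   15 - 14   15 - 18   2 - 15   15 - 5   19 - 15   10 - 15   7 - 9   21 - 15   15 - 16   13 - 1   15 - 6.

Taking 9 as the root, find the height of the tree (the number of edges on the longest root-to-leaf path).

5

13 sits deepest: 9-7-21-15-1-13 — 5 edges from the root.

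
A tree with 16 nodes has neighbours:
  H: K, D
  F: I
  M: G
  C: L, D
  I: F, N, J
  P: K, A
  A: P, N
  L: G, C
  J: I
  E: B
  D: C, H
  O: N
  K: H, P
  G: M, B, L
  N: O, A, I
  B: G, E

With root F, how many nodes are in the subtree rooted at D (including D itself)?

7

D's subtree: {D, C, L, G, B, M, E}, size 7.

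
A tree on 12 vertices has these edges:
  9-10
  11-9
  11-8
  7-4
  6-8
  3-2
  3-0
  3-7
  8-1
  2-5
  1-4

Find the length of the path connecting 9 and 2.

7

9–11–8–1–4–7–3–2: 7 edges.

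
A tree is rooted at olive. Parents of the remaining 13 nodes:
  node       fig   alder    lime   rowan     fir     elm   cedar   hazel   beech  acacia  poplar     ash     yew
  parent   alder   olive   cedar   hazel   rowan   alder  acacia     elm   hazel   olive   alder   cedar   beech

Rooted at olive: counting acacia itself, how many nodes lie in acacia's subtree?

4

acacia's subtree: {acacia, cedar, lime, ash}, size 4.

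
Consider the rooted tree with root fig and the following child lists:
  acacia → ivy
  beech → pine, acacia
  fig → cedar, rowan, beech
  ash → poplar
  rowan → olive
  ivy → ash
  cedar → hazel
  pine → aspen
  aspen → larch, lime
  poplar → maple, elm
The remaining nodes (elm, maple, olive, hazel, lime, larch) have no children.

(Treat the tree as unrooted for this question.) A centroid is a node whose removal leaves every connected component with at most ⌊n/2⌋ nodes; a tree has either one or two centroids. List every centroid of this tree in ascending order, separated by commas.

Removing beech splits the tree into components of sizes 6, 5, 4; the largest is 6 ≤ ⌊16/2⌋ = 8.
Every other node leaves some component of size > 8, so the centroid is unique.

beech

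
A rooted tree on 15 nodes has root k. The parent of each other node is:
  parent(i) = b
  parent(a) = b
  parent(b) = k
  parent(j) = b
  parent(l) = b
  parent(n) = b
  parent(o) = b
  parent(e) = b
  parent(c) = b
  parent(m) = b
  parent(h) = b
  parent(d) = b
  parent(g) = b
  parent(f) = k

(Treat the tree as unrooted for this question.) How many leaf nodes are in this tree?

The leaves are a, c, d, e, f, g, h, i, j, l, m, n, o.
That is 13 leaves.

13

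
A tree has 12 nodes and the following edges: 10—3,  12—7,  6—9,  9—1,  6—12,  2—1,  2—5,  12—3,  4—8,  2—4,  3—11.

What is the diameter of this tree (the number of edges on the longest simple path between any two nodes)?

8

BFS from 8 reaches 11 last, at distance 8; BFS from 11 confirms no node is farther.
Path: 8 - 4 - 2 - 1 - 9 - 6 - 12 - 3 - 11.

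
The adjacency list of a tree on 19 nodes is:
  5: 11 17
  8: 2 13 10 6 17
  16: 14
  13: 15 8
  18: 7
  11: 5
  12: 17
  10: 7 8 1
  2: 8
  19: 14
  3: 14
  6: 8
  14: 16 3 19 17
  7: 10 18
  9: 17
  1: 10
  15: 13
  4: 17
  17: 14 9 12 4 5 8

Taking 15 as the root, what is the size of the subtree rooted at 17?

10

17's subtree: {17, 9, 5, 14, 12, 4, 11, 16, 19, 3}, size 10.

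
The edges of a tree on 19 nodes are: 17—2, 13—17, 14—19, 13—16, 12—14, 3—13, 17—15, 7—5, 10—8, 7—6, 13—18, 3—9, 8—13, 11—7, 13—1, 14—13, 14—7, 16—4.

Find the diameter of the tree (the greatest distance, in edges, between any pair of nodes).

Starting from 6, a farthest node is 2 at distance 5.
One longest path: 6-7-14-13-17-2.
So the diameter is 5.

5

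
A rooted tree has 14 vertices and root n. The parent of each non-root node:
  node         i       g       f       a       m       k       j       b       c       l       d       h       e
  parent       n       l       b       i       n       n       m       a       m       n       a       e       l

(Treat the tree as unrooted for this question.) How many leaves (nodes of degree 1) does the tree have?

7

Exactly 7 nodes have a single neighbour: c, d, f, g, h, j, k.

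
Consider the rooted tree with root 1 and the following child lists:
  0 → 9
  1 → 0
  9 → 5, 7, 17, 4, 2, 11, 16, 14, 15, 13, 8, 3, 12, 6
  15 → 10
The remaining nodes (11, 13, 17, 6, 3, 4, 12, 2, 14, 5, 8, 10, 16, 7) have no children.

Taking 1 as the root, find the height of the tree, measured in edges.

4

10 sits deepest: 1–0–9–15–10 — 4 edges from the root.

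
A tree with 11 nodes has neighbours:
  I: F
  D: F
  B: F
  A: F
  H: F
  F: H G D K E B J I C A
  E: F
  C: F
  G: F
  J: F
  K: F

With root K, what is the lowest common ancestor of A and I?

F

Path A→root: A F K; path I→root: I F K.
First common node: F.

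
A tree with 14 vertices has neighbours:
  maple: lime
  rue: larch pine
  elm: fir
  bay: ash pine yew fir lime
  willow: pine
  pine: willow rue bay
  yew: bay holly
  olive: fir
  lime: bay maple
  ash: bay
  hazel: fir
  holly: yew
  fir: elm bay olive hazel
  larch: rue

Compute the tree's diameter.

5

Starting from larch, a farthest node is holly at distance 5.
One longest path: larch – rue – pine – bay – yew – holly.
So the diameter is 5.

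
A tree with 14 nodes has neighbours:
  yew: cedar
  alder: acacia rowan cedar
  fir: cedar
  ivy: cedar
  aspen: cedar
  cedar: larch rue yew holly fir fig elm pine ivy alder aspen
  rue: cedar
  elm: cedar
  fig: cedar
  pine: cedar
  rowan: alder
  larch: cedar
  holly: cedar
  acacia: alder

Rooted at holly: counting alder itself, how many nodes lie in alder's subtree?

3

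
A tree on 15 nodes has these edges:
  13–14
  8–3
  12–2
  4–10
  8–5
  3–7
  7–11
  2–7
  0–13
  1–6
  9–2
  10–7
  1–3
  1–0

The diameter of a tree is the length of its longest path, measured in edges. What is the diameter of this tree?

7

BFS from 14 reaches 4 last, at distance 7; BFS from 4 confirms no node is farther.
Path: 14 – 13 – 0 – 1 – 3 – 7 – 10 – 4.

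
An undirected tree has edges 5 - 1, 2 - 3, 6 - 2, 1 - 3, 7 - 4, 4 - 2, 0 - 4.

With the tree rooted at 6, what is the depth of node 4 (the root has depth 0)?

Path from 6 to 4: 6–2–4, which has 2 edges.

2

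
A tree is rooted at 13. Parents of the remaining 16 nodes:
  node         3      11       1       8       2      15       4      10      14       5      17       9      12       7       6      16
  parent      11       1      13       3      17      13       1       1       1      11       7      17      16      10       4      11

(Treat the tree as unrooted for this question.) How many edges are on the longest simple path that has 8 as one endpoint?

7

Distances from 8 peak at 7, attained at 2 (9 also at distance 7).
8–3–11–1–10–7–17–2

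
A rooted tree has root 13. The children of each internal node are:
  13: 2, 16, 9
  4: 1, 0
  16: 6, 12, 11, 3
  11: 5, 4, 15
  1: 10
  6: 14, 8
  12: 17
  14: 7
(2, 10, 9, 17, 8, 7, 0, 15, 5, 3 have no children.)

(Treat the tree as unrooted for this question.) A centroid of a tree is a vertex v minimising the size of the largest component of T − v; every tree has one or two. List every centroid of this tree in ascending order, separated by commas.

Delete 16: the remaining components have sizes 7, 4, 3, 2, 1. Max 7 ≤ 9, so 16 is a centroid.
Every other node leaves some component of size > 9, so the centroid is unique.

16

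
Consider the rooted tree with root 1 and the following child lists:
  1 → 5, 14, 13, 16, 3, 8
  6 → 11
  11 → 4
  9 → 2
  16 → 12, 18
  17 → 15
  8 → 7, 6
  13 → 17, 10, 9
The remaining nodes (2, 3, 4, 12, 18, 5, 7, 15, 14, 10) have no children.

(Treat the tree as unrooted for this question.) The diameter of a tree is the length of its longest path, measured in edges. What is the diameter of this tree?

7

Starting from 4, a farthest node is 15 at distance 7.
One longest path: 4-11-6-8-1-13-17-15.
So the diameter is 7.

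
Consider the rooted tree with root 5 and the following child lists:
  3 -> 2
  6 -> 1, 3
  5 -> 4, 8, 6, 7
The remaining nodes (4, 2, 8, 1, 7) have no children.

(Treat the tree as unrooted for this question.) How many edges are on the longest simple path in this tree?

Starting from 7, a farthest node is 2 at distance 4.
One longest path: 7-5-6-3-2.
So the diameter is 4.

4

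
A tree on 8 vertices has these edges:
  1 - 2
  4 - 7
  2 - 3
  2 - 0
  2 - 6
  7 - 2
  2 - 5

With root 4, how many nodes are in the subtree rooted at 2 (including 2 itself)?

6

Descendants of 2 (including itself): 2, 5, 0, 6, 3, 1. That's 6.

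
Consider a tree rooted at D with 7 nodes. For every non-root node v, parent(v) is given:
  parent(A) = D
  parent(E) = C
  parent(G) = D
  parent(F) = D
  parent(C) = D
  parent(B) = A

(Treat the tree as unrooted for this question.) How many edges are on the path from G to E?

The path is G – D – C – E, which has 3 edges.

3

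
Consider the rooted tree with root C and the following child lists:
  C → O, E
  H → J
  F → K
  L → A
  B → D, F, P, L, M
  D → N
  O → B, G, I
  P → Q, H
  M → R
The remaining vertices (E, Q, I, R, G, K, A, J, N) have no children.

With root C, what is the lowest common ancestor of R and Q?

B

Ancestors of R (toward the root): R, M, B, O, C.
Ancestors of Q: Q, P, B, O, C.
The deepest node appearing in both lists is B.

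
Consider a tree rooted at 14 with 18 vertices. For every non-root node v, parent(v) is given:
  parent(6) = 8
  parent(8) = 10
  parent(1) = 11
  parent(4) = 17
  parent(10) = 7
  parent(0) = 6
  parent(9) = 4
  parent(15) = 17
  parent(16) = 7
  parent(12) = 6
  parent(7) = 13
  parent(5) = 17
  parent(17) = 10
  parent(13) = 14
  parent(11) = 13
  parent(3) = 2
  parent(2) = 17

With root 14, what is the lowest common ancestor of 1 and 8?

13

1's ancestor chain is 1, 11, 13, 14 and 8's is 8, 10, 7, 13, 14; they first meet at 13.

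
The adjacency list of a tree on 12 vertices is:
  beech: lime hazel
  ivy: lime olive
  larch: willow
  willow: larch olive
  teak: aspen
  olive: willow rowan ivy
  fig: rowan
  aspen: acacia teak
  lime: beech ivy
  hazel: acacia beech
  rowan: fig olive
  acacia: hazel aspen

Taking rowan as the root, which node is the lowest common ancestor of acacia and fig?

rowan

Path acacia→root: acacia hazel beech lime ivy olive rowan; path fig→root: fig rowan.
First common node: rowan.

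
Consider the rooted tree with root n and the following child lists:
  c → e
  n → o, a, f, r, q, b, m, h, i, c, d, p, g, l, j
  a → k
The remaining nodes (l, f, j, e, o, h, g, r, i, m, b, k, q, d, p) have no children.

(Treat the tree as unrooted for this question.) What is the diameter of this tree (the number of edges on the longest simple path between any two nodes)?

Starting from k, a farthest node is e at distance 4.
One longest path: k – a – n – c – e.
So the diameter is 4.

4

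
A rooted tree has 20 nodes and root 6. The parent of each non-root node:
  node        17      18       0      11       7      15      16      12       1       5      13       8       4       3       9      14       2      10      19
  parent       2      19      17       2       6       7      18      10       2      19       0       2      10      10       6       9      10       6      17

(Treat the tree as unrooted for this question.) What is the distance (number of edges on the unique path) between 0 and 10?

3

The path is 0 – 17 – 2 – 10, which has 3 edges.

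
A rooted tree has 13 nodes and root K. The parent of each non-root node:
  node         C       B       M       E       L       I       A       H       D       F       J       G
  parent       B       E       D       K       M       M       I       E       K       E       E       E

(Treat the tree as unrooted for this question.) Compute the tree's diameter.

7

BFS from C reaches A last, at distance 7; BFS from A confirms no node is farther.
Path: C–B–E–K–D–M–I–A.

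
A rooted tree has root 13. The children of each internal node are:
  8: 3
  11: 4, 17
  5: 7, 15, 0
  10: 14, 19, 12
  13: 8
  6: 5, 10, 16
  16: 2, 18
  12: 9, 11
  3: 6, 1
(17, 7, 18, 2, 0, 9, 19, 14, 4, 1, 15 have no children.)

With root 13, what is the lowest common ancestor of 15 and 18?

Path 15→root: 15 5 6 3 8 13; path 18→root: 18 16 6 3 8 13.
First common node: 6.

6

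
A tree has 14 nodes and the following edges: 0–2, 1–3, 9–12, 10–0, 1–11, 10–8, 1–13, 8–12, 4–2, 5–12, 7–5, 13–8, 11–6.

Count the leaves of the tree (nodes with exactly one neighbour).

Degree-1 nodes: 3, 4, 6, 7, 9 — 5 of them.

5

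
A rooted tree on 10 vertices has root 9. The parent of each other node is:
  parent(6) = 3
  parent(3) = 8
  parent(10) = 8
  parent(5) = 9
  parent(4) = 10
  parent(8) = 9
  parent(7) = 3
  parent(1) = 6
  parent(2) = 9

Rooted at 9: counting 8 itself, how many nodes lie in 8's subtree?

7

The subtree rooted at 8 contains: 8, 10, 3, 4, 7, 6, 1 — 7 nodes.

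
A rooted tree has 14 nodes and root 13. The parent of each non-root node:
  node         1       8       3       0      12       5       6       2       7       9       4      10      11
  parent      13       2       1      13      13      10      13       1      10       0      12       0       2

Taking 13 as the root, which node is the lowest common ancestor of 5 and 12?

13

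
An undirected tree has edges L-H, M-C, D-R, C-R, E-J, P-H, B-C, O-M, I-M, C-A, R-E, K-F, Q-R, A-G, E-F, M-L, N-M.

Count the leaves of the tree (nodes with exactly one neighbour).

Degree-1 nodes: B, D, G, I, J, K, N, O, P, Q — 10 of them.

10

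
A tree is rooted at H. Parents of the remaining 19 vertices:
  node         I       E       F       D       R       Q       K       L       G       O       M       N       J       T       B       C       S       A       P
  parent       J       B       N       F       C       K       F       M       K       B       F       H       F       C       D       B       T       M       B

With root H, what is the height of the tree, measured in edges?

7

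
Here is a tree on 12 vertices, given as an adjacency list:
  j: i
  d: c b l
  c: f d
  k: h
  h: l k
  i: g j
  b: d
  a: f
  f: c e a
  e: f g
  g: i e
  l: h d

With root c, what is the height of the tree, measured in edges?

5

j sits deepest: c → f → e → g → i → j — 5 edges from the root.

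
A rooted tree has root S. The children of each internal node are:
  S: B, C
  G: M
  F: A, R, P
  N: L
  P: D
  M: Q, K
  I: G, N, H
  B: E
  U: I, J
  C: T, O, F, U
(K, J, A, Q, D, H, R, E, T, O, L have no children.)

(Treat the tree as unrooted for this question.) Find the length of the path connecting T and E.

4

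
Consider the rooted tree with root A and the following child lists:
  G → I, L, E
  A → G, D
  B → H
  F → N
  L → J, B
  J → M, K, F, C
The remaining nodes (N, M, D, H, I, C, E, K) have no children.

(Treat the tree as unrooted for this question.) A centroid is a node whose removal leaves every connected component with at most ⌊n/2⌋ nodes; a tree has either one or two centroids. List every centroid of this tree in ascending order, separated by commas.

If L is removed the pieces have sizes 6, 5, 2, all ≤ ⌊14/2⌋ = 7.
No neighbour of L does as well, so L is the unique centroid.

L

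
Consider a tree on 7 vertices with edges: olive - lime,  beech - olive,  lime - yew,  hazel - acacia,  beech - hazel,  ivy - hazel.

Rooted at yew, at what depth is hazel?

4

yew–lime–olive–beech–hazel — 4 edges.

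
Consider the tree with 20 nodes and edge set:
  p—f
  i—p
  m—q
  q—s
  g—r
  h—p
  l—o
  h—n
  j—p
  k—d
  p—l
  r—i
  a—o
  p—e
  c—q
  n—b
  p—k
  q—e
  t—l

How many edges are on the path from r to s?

r – i – p – e – q – s: 5 edges.

5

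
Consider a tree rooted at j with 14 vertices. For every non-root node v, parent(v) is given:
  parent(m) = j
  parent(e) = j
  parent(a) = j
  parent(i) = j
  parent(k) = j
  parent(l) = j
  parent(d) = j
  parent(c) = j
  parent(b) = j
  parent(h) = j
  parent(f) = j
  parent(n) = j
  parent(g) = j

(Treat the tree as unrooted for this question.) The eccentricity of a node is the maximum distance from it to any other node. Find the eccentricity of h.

2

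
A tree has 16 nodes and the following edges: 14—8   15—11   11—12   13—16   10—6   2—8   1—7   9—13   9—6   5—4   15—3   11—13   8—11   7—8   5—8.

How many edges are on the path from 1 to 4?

4

The path is 1 – 7 – 8 – 5 – 4, which has 4 edges.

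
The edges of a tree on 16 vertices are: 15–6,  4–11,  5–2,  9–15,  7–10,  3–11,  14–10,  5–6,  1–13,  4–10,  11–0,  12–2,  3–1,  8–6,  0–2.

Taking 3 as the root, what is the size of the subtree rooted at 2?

7

Descendants of 2 (including itself): 2, 12, 5, 6, 15, 8, 9. That's 7.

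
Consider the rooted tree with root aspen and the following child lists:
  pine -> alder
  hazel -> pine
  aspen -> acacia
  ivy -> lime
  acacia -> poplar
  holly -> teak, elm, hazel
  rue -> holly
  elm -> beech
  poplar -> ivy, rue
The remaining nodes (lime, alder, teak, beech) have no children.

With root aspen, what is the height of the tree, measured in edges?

7

alder sits deepest: aspen-acacia-poplar-rue-holly-hazel-pine-alder — 7 edges from the root.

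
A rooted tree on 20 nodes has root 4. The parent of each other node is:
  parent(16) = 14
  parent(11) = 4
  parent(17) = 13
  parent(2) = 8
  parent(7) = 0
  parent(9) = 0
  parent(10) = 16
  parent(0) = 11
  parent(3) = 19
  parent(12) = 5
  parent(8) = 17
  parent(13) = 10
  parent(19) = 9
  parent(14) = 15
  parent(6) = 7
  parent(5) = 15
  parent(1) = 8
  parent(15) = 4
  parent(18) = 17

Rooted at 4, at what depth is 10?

4

Path from 4 to 10: 4–15–14–16–10, which has 4 edges.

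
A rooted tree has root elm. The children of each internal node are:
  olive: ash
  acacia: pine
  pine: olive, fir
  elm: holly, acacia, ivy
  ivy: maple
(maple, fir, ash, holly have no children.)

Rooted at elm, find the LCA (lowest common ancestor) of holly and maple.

holly's ancestor chain is holly, elm and maple's is maple, ivy, elm; they first meet at elm.

elm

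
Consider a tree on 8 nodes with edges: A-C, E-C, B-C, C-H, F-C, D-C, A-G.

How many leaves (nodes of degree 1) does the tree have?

6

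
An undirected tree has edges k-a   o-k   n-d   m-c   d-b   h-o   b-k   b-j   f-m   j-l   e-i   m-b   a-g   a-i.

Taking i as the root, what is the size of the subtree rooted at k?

11

Descendants of k (including itself): k, b, o, d, m, j, h, n, f, c, l. That's 11.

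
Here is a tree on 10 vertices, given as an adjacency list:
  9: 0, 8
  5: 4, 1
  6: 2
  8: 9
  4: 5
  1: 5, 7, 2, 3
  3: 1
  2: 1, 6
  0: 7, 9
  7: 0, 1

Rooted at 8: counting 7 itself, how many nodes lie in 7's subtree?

7

Descendants of 7 (including itself): 7, 1, 3, 2, 5, 6, 4. That's 7.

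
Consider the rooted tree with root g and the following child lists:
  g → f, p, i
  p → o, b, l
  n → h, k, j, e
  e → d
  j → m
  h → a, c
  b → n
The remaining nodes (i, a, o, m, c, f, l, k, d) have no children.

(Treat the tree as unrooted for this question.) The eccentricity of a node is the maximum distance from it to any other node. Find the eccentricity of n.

The node farthest from n is f (i also at distance 4), via n–b–p–g–f — 4 edges.

4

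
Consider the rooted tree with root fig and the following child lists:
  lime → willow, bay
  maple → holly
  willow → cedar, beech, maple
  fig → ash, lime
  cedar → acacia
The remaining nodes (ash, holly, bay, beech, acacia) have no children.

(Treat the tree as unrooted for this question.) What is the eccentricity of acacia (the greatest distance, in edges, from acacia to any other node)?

5

The node farthest from acacia is ash, via acacia – cedar – willow – lime – fig – ash — 5 edges.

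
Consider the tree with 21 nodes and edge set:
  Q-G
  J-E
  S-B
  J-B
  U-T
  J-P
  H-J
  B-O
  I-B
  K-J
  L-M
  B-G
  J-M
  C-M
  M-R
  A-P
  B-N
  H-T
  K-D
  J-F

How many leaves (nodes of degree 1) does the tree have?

13

Exactly 13 nodes have a single neighbour: A, C, D, E, F, I, L, N, O, Q, R, S, U.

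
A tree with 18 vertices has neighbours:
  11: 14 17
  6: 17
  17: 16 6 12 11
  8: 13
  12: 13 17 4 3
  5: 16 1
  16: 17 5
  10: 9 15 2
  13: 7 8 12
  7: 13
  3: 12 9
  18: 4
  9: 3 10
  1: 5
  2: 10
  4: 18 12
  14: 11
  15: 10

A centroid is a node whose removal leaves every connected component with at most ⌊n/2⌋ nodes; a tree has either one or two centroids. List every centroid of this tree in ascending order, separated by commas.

Removing 12 splits the tree into components of sizes 7, 5, 3, 2; the largest is 7 ≤ ⌊18/2⌋ = 9.
Every other node leaves some component of size > 9, so the centroid is unique.

12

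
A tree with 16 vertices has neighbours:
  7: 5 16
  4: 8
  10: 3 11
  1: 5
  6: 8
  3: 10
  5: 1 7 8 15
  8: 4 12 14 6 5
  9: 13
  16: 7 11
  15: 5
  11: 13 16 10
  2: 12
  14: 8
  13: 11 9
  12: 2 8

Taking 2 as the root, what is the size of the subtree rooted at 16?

6

Descendants of 16 (including itself): 16, 11, 13, 10, 9, 3. That's 6.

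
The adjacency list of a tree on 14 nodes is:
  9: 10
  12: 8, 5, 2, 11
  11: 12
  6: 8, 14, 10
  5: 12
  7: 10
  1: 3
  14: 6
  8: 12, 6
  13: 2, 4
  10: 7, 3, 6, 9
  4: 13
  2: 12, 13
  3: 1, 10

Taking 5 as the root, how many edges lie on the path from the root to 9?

5

Climbing from 9 to the root: 9 → 10 → 6 → 8 → 12 → 5. That's 5 steps.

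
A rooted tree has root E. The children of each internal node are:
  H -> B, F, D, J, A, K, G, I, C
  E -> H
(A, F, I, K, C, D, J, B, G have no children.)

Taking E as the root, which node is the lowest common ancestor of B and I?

H

Path B→root: B H E; path I→root: I H E.
First common node: H.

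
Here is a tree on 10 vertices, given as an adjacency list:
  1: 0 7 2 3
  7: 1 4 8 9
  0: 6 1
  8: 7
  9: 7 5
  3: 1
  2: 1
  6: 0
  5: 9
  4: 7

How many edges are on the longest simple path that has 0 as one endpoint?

4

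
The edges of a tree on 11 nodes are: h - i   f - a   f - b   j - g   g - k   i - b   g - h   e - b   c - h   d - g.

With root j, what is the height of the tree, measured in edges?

6

a sits deepest: j → g → h → i → b → f → a — 6 edges from the root.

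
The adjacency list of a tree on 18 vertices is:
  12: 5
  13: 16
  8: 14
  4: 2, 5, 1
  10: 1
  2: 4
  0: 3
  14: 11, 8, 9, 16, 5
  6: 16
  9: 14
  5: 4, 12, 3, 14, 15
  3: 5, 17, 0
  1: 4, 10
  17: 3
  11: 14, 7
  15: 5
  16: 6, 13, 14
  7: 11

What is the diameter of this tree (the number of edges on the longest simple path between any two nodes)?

6

BFS from 10 reaches 7 last, at distance 6; BFS from 7 confirms no node is farther.
Path: 10-1-4-5-14-11-7.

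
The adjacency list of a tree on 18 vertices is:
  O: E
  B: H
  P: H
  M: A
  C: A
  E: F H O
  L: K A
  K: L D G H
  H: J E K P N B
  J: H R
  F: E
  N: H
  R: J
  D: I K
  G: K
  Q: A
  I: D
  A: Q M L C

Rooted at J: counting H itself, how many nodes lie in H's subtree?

16

Descendants of H (including itself): H, K, P, E, N, B, L, D, G, O, F, A, I, M, Q, C. That's 16.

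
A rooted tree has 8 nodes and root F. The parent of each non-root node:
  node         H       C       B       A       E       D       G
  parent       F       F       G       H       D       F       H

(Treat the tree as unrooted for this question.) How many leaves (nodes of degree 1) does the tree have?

4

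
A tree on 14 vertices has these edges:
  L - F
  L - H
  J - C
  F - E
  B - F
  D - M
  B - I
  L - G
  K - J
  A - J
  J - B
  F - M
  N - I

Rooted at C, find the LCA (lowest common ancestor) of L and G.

L

Ancestors of L (toward the root): L, F, B, J, C.
Ancestors of G: G, L, F, B, J, C.
The deepest node appearing in both lists is L.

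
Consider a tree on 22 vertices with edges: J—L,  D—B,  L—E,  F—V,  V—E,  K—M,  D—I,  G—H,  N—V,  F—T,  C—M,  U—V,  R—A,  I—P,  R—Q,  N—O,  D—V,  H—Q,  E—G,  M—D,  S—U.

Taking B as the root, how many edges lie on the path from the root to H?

Climbing from H to the root: H → G → E → V → D → B. That's 5 steps.

5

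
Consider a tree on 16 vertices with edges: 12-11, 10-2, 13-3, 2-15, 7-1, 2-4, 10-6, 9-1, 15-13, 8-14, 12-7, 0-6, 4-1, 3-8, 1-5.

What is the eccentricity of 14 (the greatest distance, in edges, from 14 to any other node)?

10

The node farthest from 14 is 11, via 14–8–3–13–15–2–4–1–7–12–11 — 10 edges.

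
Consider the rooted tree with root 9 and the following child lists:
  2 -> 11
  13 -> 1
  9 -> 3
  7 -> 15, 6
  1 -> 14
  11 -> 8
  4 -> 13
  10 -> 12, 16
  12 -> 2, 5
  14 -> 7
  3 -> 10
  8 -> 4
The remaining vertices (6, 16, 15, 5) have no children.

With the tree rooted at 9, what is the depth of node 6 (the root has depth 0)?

9 – 3 – 10 – 12 – 2 – 11 – 8 – 4 – 13 – 1 – 14 – 7 – 6 — 12 edges.

12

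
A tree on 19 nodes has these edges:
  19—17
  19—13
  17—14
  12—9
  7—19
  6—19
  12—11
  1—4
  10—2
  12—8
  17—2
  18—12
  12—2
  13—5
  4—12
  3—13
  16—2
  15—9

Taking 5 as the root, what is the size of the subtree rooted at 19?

19's subtree: {19, 17, 7, 6, 2, 14, 12, 16, 10, 4, 9, 8, 18, 11, 1, 15}, size 16.

16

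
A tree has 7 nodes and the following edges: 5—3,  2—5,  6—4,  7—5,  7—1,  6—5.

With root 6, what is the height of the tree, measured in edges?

1 sits deepest: 6-5-7-1 — 3 edges from the root.

3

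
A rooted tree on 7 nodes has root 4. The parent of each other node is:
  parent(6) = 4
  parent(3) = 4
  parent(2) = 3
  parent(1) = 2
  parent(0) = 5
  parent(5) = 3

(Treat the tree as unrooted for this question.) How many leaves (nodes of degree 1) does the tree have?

3

Degree-1 nodes: 0, 1, 6 — 3 of them.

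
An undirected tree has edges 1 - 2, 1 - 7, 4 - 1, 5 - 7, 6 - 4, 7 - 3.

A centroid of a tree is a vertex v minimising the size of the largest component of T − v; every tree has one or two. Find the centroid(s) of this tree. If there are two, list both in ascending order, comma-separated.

1

If 1 is removed the pieces have sizes 3, 2, 1, all ≤ ⌊7/2⌋ = 3.
No neighbour of 1 does as well, so 1 is the unique centroid.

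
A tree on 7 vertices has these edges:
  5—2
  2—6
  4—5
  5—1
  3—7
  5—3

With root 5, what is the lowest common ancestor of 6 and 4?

5

Path 6→root: 6 2 5; path 4→root: 4 5.
First common node: 5.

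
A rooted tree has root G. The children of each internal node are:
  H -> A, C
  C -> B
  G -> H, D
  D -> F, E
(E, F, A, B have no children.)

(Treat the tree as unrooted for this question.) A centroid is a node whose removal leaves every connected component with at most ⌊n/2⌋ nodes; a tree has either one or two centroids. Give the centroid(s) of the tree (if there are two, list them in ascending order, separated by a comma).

G, H

Removing G splits the tree into components of sizes 4, 3; the largest is 4 ≤ ⌊8/2⌋ = 4.
Its neighbour H also leaves a largest component of size 4, so both are centroids.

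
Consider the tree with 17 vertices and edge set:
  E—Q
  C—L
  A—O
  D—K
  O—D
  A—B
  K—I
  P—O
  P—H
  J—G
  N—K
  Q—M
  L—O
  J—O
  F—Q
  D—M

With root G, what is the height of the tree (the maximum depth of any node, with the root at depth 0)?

The longest root-to-leaf path is G–J–O–D–M–Q–F (6 edges).

6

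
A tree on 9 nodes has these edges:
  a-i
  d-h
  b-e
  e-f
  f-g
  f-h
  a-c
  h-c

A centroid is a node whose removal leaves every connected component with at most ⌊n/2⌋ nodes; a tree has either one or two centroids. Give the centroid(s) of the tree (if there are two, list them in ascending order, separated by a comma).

If h is removed the pieces have sizes 4, 3, 1, all ≤ ⌊9/2⌋ = 4.
No neighbour of h does as well, so h is the unique centroid.

h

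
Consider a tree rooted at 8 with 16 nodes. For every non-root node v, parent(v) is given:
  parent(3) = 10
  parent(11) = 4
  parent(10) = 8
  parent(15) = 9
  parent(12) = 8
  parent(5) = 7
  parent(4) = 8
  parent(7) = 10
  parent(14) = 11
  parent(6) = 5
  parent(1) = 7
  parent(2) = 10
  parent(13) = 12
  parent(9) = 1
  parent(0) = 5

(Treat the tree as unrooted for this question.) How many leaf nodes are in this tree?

The leaves are 0, 2, 3, 6, 13, 14, 15.
That is 7 leaves.

7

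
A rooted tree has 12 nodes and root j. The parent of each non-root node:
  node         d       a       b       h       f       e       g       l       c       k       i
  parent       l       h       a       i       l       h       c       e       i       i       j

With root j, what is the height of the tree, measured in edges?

5

A deepest node is f, reached by j–i–h–e–l–f.
That path has 5 edges, so the height is 5.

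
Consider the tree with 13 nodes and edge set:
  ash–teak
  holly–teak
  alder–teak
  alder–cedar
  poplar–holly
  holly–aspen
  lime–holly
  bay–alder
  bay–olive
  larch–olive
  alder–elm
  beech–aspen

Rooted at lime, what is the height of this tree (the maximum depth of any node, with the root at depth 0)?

6

A deepest node is larch, reached by lime → holly → teak → alder → bay → olive → larch.
That path has 6 edges, so the height is 6.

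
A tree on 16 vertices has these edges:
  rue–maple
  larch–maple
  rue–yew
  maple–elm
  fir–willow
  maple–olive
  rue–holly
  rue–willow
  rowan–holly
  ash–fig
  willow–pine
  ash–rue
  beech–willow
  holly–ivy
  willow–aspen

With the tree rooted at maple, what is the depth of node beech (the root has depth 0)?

Path from maple to beech: maple–rue–willow–beech, which has 3 edges.

3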